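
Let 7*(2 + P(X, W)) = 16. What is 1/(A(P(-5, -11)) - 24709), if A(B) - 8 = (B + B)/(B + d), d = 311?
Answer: -2179/53823475 ≈ -4.0484e-5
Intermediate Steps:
P(X, W) = 2/7 (P(X, W) = -2 + (⅐)*16 = -2 + 16/7 = 2/7)
A(B) = 8 + 2*B/(311 + B) (A(B) = 8 + (B + B)/(B + 311) = 8 + (2*B)/(311 + B) = 8 + 2*B/(311 + B))
1/(A(P(-5, -11)) - 24709) = 1/(2*(1244 + 5*(2/7))/(311 + 2/7) - 24709) = 1/(2*(1244 + 10/7)/(2179/7) - 24709) = 1/(2*(7/2179)*(8718/7) - 24709) = 1/(17436/2179 - 24709) = 1/(-53823475/2179) = -2179/53823475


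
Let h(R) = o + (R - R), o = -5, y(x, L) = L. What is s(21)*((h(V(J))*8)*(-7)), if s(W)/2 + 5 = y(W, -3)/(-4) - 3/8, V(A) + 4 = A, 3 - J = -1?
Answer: -2590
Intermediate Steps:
J = 4 (J = 3 - 1*(-1) = 3 + 1 = 4)
V(A) = -4 + A
s(W) = -37/4 (s(W) = -10 + 2*(-3/(-4) - 3/8) = -10 + 2*(-3*(-¼) - 3*⅛) = -10 + 2*(¾ - 3/8) = -10 + 2*(3/8) = -10 + ¾ = -37/4)
h(R) = -5 (h(R) = -5 + (R - R) = -5 + 0 = -5)
s(21)*((h(V(J))*8)*(-7)) = -37*(-5*8)*(-7)/4 = -(-370)*(-7) = -37/4*280 = -2590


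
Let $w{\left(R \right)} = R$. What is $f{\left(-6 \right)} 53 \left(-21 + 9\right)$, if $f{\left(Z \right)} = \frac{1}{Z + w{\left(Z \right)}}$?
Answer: $53$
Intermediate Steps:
$f{\left(Z \right)} = \frac{1}{2 Z}$ ($f{\left(Z \right)} = \frac{1}{Z + Z} = \frac{1}{2 Z}$)
$f{\left(-6 \right)} 53 \left(-21 + 9\right) = \frac{1}{2 \left(-6\right)} 53 \left(-21 + 9\right) = \frac{1}{2} \left(- \frac{1}{6}\right) 53 \left(-12\right) = \left(- \frac{1}{12}\right) 53 \left(-12\right) = \left(- \frac{53}{12}\right) \left(-12\right) = 53$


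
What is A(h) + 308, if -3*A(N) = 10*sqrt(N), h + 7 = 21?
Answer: 308 - 10*sqrt(14)/3 ≈ 295.53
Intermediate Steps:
h = 14 (h = -7 + 21 = 14)
A(N) = -10*sqrt(N)/3
A(h) + 308 = -10*sqrt(14)/3 + 308 = 308 - 10*sqrt(14)/3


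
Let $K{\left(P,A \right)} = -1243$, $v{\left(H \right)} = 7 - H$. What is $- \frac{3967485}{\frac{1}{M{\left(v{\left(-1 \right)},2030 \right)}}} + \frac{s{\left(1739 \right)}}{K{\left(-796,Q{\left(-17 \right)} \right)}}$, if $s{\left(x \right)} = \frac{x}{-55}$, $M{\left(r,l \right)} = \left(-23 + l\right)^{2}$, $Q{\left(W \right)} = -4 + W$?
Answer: $- \frac{1092556377855187486}{68365} \approx -1.5981 \cdot 10^{13}$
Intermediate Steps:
$s{\left(x \right)} = - \frac{x}{55}$ ($s{\left(x \right)} = x \left(- \frac{1}{55}\right) = - \frac{x}{55}$)
$- \frac{3967485}{\frac{1}{M{\left(v{\left(-1 \right)},2030 \right)}}} + \frac{s{\left(1739 \right)}}{K{\left(-796,Q{\left(-17 \right)} \right)}} = - \frac{3967485}{\frac{1}{\left(-23 + 2030\right)^{2}}} + \frac{\left(- \frac{1}{55}\right) 1739}{-1243} = - \frac{3967485}{\frac{1}{2007^{2}}} - - \frac{1739}{68365} = - \frac{3967485}{\frac{1}{4028049}} + \frac{1739}{68365} = - 3967485 \frac{1}{\frac{1}{4028049}} + \frac{1739}{68365} = \left(-3967485\right) 4028049 + \frac{1739}{68365} = -15981223986765 + \frac{1739}{68365} = - \frac{1092556377855187486}{68365}$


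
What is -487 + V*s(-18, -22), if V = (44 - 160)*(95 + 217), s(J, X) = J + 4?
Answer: 506201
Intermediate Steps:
s(J, X) = 4 + J
V = -36192 (V = -116*312 = -36192)
-487 + V*s(-18, -22) = -487 - 36192*(4 - 18) = -487 - 36192*(-14) = -487 + 506688 = 506201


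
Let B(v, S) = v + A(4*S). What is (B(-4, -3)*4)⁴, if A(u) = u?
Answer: 16777216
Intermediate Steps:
B(v, S) = v + 4*S
(B(-4, -3)*4)⁴ = ((-4 + 4*(-3))*4)⁴ = ((-4 - 12)*4)⁴ = (-16*4)⁴ = (-64)⁴ = 16777216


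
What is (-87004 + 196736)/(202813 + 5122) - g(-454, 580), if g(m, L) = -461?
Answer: 13709681/29705 ≈ 461.53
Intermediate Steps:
(-87004 + 196736)/(202813 + 5122) - g(-454, 580) = (-87004 + 196736)/(202813 + 5122) - 1*(-461) = 109732/207935 + 461 = 109732*(1/207935) + 461 = 15676/29705 + 461 = 13709681/29705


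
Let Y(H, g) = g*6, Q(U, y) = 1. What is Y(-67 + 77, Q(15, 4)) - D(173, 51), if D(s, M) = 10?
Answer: -4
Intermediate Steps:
Y(H, g) = 6*g
Y(-67 + 77, Q(15, 4)) - D(173, 51) = 6*1 - 1*10 = 6 - 10 = -4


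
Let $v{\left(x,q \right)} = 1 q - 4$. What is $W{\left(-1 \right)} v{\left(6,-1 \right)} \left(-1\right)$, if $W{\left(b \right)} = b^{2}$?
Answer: $5$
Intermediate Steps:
$v{\left(x,q \right)} = -4 + q$ ($v{\left(x,q \right)} = q - 4 = -4 + q$)
$W{\left(-1 \right)} v{\left(6,-1 \right)} \left(-1\right) = \left(-1\right)^{2} \left(-4 - 1\right) \left(-1\right) = 1 \left(-5\right) \left(-1\right) = \left(-5\right) \left(-1\right) = 5$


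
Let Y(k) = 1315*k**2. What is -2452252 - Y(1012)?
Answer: -1349201612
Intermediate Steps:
-2452252 - Y(1012) = -2452252 - 1315*1012**2 = -2452252 - 1315*1024144 = -2452252 - 1*1346749360 = -2452252 - 1346749360 = -1349201612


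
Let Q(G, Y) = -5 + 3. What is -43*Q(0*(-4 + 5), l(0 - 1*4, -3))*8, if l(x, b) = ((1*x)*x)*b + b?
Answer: 688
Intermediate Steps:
l(x, b) = b + b*x² (l(x, b) = (x*x)*b + b = x²*b + b = b*x² + b = b + b*x²)
Q(G, Y) = -2
-43*Q(0*(-4 + 5), l(0 - 1*4, -3))*8 = -43*(-2)*8 = 86*8 = 688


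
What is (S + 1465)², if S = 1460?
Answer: 8555625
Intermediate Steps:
(S + 1465)² = (1460 + 1465)² = 2925² = 8555625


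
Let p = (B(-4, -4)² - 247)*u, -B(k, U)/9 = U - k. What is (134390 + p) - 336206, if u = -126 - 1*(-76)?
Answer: -189466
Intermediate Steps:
u = -50 (u = -126 + 76 = -50)
B(k, U) = -9*U + 9*k (B(k, U) = -9*(U - k) = -9*U + 9*k)
p = 12350 (p = ((-9*(-4) + 9*(-4))² - 247)*(-50) = ((36 - 36)² - 247)*(-50) = (0² - 247)*(-50) = (0 - 247)*(-50) = -247*(-50) = 12350)
(134390 + p) - 336206 = (134390 + 12350) - 336206 = 146740 - 336206 = -189466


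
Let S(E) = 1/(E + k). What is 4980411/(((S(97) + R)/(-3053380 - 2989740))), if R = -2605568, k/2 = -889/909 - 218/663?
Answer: 570679041672896793840/49404661888327 ≈ 1.1551e+7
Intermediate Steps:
k = -525046/200889 (k = 2*(-889/909 - 218/663) = 2*(-262523/200889) = -525046/200889 ≈ -2.6136)
S(E) = 1/(-525046/200889 + E) (S(E) = 1/(E - 525046/200889) = 1/(-525046/200889 + E))
4980411/(((S(97) + R)/(-3053380 - 2989740))) = 4980411/(((200889/(-525046 + 200889*97) - 2605568)/(-3053380 - 2989740))) = 4980411/(((200889/(-525046 + 19486233) - 2605568)/(-6043120))) = 4980411/(((200889/18961187 - 2605568)*(-1/6043120))) = 4980411/((-49404661888327/18961187*(-1/6043120))) = 4980411/(49404661888327/114584728383440) = 4980411*(114584728383440/49404661888327) = 570679041672896793840/49404661888327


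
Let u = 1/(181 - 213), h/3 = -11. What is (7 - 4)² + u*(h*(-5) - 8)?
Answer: 131/32 ≈ 4.0938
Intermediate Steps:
h = -33 (h = 3*(-11) = -33)
u = -1/32 (u = 1/(-32) = -1/32 ≈ -0.031250)
(7 - 4)² + u*(h*(-5) - 8) = (7 - 4)² - (-33*(-5) - 8)/32 = 3² - (165 - 8)/32 = 9 - 1/32*157 = 9 - 157/32 = 131/32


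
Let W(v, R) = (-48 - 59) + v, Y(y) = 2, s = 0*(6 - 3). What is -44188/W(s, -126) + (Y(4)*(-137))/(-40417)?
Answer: 1785975714/4324619 ≈ 412.98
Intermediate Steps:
s = 0 (s = 0*3 = 0)
W(v, R) = -107 + v
-44188/W(s, -126) + (Y(4)*(-137))/(-40417) = -44188/(-107 + 0) + (2*(-137))/(-40417) = -44188/(-107) - 274*(-1/40417) = -44188*(-1/107) + 274/40417 = 44188/107 + 274/40417 = 1785975714/4324619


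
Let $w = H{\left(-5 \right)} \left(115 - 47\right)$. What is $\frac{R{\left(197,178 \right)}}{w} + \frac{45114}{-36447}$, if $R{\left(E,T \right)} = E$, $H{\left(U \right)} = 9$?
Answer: $- \frac{6809903}{7435188} \approx -0.9159$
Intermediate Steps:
$w = 612$ ($w = 9 \left(115 - 47\right) = 9 \cdot 68 = 612$)
$\frac{R{\left(197,178 \right)}}{w} + \frac{45114}{-36447} = \frac{197}{612} + \frac{45114}{-36447} = 197 \cdot \frac{1}{612} + 45114 \left(- \frac{1}{36447}\right) = \frac{197}{612} - \frac{15038}{12149} = - \frac{6809903}{7435188}$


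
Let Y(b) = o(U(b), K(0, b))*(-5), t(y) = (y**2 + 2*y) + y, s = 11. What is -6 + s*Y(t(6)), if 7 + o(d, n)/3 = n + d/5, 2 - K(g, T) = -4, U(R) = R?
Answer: -1623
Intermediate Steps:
K(g, T) = 6 (K(g, T) = 2 - 1*(-4) = 2 + 4 = 6)
t(y) = y**2 + 3*y
o(d, n) = -21 + 3*n + 3*d/5 (o(d, n) = -21 + 3*(n + d/5) = -21 + (3*n + 3*d/5) = -21 + 3*n + 3*d/5)
Y(b) = 15 - 3*b (Y(b) = (-21 + 3*6 + 3*b/5)*(-5) = (-21 + 18 + 3*b/5)*(-5) = (-3 + 3*b/5)*(-5) = 15 - 3*b)
-6 + s*Y(t(6)) = -6 + 11*(15 - 18*(3 + 6)) = -6 + 11*(15 - 18*9) = -6 + 11*(15 - 3*54) = -6 + 11*(15 - 162) = -6 + 11*(-147) = -6 - 1617 = -1623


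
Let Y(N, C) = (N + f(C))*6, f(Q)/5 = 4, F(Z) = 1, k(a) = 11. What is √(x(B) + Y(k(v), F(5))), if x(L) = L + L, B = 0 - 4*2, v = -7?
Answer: √170 ≈ 13.038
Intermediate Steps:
f(Q) = 20 (f(Q) = 5*4 = 20)
B = -8 (B = 0 - 8 = -8)
Y(N, C) = 120 + 6*N (Y(N, C) = (N + 20)*6 = (20 + N)*6 = 120 + 6*N)
x(L) = 2*L
√(x(B) + Y(k(v), F(5))) = √(2*(-8) + (120 + 6*11)) = √(-16 + (120 + 66)) = √(-16 + 186) = √170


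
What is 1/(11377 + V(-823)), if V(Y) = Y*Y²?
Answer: -1/557430390 ≈ -1.7939e-9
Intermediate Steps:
V(Y) = Y³
1/(11377 + V(-823)) = 1/(11377 + (-823)³) = 1/(11377 - 557441767) = 1/(-557430390) = -1/557430390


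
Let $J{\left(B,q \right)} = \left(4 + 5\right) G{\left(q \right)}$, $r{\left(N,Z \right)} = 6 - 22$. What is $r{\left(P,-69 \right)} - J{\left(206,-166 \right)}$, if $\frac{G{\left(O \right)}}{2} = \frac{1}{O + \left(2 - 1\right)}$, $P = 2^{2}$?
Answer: $- \frac{874}{55} \approx -15.891$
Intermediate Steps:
$P = 4$
$G{\left(O \right)} = \frac{2}{1 + O}$ ($G{\left(O \right)} = \frac{2}{O + \left(2 - 1\right)} = \frac{2}{O + 1} = \frac{2}{1 + O}$)
$r{\left(N,Z \right)} = -16$
$J{\left(B,q \right)} = \frac{18}{1 + q}$ ($J{\left(B,q \right)} = \left(4 + 5\right) \frac{2}{1 + q} = 9 \frac{2}{1 + q} = \frac{18}{1 + q}$)
$r{\left(P,-69 \right)} - J{\left(206,-166 \right)} = -16 - \frac{18}{1 - 166} = -16 - \frac{18}{-165} = -16 - 18 \left(- \frac{1}{165}\right) = -16 - - \frac{6}{55} = -16 + \frac{6}{55} = - \frac{874}{55}$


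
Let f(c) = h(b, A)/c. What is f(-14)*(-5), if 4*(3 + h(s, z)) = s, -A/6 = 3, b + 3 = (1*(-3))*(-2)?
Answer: -45/56 ≈ -0.80357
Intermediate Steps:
b = 3 (b = -3 + (1*(-3))*(-2) = -3 - 3*(-2) = -3 + 6 = 3)
A = -18 (A = -6*3 = -18)
h(s, z) = -3 + s/4
f(c) = -9/(4*c) (f(c) = (-3 + (1/4)*3)/c = (-3 + 3/4)/c = -9/(4*c))
f(-14)*(-5) = -9/4/(-14)*(-5) = -9/4*(-1/14)*(-5) = (9/56)*(-5) = -45/56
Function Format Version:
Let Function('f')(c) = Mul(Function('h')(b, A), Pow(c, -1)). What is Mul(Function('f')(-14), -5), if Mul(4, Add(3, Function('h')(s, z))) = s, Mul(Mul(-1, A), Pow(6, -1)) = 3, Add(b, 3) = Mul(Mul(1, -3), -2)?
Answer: Rational(-45, 56) ≈ -0.80357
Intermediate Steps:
b = 3 (b = Add(-3, Mul(Mul(1, -3), -2)) = Add(-3, Mul(-3, -2)) = Add(-3, 6) = 3)
A = -18 (A = Mul(-6, 3) = -18)
Function('h')(s, z) = Add(-3, Mul(Rational(1, 4), s))
Function('f')(c) = Mul(Rational(-9, 4), Pow(c, -1)) (Function('f')(c) = Mul(Add(-3, Mul(Rational(1, 4), 3)), Pow(c, -1)) = Mul(Add(-3, Rational(3, 4)), Pow(c, -1)) = Mul(Rational(-9, 4), Pow(c, -1)))
Mul(Function('f')(-14), -5) = Mul(Mul(Rational(-9, 4), Pow(-14, -1)), -5) = Mul(Mul(Rational(-9, 4), Rational(-1, 14)), -5) = Mul(Rational(9, 56), -5) = Rational(-45, 56)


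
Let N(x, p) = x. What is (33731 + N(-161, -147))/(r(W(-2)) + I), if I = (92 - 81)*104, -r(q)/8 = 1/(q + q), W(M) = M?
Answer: 5595/191 ≈ 29.293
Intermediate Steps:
r(q) = -4/q (r(q) = -8/(q + q) = -8*1/(2*q) = -4/q)
I = 1144 (I = 11*104 = 1144)
(33731 + N(-161, -147))/(r(W(-2)) + I) = (33731 - 161)/(-4/(-2) + 1144) = 33570/(-4*(-½) + 1144) = 33570/(2 + 1144) = 33570/1146 = 33570*(1/1146) = 5595/191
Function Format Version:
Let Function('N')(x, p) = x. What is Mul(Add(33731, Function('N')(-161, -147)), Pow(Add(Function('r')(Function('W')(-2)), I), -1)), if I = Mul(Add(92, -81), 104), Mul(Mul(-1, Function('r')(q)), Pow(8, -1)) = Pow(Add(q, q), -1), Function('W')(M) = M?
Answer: Rational(5595, 191) ≈ 29.293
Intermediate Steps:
Function('r')(q) = Mul(-4, Pow(q, -1)) (Function('r')(q) = Mul(-8, Pow(Add(q, q), -1)) = Mul(-8, Pow(Mul(2, q), -1)) = Mul(-8, Mul(Rational(1, 2), Pow(q, -1))) = Mul(-4, Pow(q, -1)))
I = 1144 (I = Mul(11, 104) = 1144)
Mul(Add(33731, Function('N')(-161, -147)), Pow(Add(Function('r')(Function('W')(-2)), I), -1)) = Mul(Add(33731, -161), Pow(Add(Mul(-4, Pow(-2, -1)), 1144), -1)) = Mul(33570, Pow(Add(Mul(-4, Rational(-1, 2)), 1144), -1)) = Mul(33570, Pow(Add(2, 1144), -1)) = Mul(33570, Pow(1146, -1)) = Mul(33570, Rational(1, 1146)) = Rational(5595, 191)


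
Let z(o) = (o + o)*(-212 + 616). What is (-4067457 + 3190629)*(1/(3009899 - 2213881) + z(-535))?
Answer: 150859424036752146/398009 ≈ 3.7904e+11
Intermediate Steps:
z(o) = 808*o (z(o) = (2*o)*404 = 808*o)
(-4067457 + 3190629)*(1/(3009899 - 2213881) + z(-535)) = (-4067457 + 3190629)*(1/(3009899 - 2213881) + 808*(-535)) = -876828*(1/796018 - 432280) = -876828*(-344102661039/796018) = 150859424036752146/398009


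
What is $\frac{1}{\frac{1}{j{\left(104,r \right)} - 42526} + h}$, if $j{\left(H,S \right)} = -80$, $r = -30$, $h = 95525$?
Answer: $\frac{42606}{4069938149} \approx 1.0468 \cdot 10^{-5}$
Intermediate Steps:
$\frac{1}{\frac{1}{j{\left(104,r \right)} - 42526} + h} = \frac{1}{\frac{1}{-80 - 42526} + 95525} = \frac{1}{\frac{1}{-42606} + 95525} = \frac{1}{- \frac{1}{42606} + 95525} = \frac{1}{\frac{4069938149}{42606}} = \frac{42606}{4069938149}$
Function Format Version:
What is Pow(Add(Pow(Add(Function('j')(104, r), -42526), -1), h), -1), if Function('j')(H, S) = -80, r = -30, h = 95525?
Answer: Rational(42606, 4069938149) ≈ 1.0468e-5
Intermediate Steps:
Pow(Add(Pow(Add(Function('j')(104, r), -42526), -1), h), -1) = Pow(Add(Pow(Add(-80, -42526), -1), 95525), -1) = Pow(Add(Pow(-42606, -1), 95525), -1) = Pow(Add(Rational(-1, 42606), 95525), -1) = Pow(Rational(4069938149, 42606), -1) = Rational(42606, 4069938149)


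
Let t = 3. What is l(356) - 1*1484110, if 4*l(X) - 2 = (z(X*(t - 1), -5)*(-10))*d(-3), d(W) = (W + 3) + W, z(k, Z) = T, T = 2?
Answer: -2968189/2 ≈ -1.4841e+6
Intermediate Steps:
z(k, Z) = 2
d(W) = 3 + 2*W (d(W) = (3 + W) + W = 3 + 2*W)
l(X) = 31/2 (l(X) = 1/2 + ((2*(-10))*(3 + 2*(-3)))/4 = 1/2 + (-20*(3 - 6))/4 = 1/2 + (-20*(-3))/4 = 1/2 + (1/4)*60 = 1/2 + 15 = 31/2)
l(356) - 1*1484110 = 31/2 - 1*1484110 = 31/2 - 1484110 = -2968189/2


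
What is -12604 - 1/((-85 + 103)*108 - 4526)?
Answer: -32543527/2582 ≈ -12604.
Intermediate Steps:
-12604 - 1/((-85 + 103)*108 - 4526) = -12604 - 1/(18*108 - 4526) = -12604 - 1/(1944 - 4526) = -12604 - 1/(-2582) = -12604 - 1*(-1/2582) = -12604 + 1/2582 = -32543527/2582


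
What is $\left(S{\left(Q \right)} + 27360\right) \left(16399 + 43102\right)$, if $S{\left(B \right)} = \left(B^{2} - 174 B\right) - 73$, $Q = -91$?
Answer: $3058470402$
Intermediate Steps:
$S{\left(B \right)} = -73 + B^{2} - 174 B$
$\left(S{\left(Q \right)} + 27360\right) \left(16399 + 43102\right) = \left(\left(-73 + \left(-91\right)^{2} - -15834\right) + 27360\right) \left(16399 + 43102\right) = \left(\left(-73 + 8281 + 15834\right) + 27360\right) 59501 = \left(24042 + 27360\right) 59501 = 51402 \cdot 59501 = 3058470402$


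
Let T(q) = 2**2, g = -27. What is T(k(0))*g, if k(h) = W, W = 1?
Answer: -108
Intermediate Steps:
k(h) = 1
T(q) = 4
T(k(0))*g = 4*(-27) = -108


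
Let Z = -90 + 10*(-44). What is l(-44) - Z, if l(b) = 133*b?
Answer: -5322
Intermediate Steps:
Z = -530 (Z = -90 - 440 = -530)
l(-44) - Z = 133*(-44) - 1*(-530) = -5852 + 530 = -5322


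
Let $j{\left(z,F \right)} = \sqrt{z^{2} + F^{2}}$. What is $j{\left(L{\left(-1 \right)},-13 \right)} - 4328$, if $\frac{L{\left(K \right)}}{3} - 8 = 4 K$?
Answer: $-4328 + \sqrt{313} \approx -4310.3$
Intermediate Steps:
$L{\left(K \right)} = 24 + 12 K$ ($L{\left(K \right)} = 24 + 3 \cdot 4 K = 24 + 12 K$)
$j{\left(z,F \right)} = \sqrt{F^{2} + z^{2}}$
$j{\left(L{\left(-1 \right)},-13 \right)} - 4328 = \sqrt{\left(-13\right)^{2} + \left(24 + 12 \left(-1\right)\right)^{2}} - 4328 = \sqrt{169 + \left(24 - 12\right)^{2}} - 4328 = \sqrt{169 + 12^{2}} - 4328 = \sqrt{169 + 144} - 4328 = \sqrt{313} - 4328 = -4328 + \sqrt{313}$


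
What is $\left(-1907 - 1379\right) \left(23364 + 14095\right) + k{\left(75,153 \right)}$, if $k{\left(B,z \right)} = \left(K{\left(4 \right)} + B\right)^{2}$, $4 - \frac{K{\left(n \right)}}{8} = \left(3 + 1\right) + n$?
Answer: $-123088425$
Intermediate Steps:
$K{\left(n \right)} = - 8 n$ ($K{\left(n \right)} = 32 - 8 \left(\left(3 + 1\right) + n\right) = 32 - 8 \left(4 + n\right) = 32 - \left(32 + 8 n\right) = - 8 n$)
$k{\left(B,z \right)} = \left(-32 + B\right)^{2}$ ($k{\left(B,z \right)} = \left(\left(-8\right) 4 + B\right)^{2} = \left(-32 + B\right)^{2}$)
$\left(-1907 - 1379\right) \left(23364 + 14095\right) + k{\left(75,153 \right)} = \left(-1907 - 1379\right) \left(23364 + 14095\right) + \left(-32 + 75\right)^{2} = \left(-3286\right) 37459 + 43^{2} = -123090274 + 1849 = -123088425$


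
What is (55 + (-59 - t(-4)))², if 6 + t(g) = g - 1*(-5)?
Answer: 1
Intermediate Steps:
t(g) = -1 + g (t(g) = -6 + (g - 1*(-5)) = -6 + (g + 5) = -6 + (5 + g) = -1 + g)
(55 + (-59 - t(-4)))² = (55 + (-59 - (-1 - 4)))² = (55 + (-59 - 1*(-5)))² = (55 + (-59 + 5))² = (55 - 54)² = 1² = 1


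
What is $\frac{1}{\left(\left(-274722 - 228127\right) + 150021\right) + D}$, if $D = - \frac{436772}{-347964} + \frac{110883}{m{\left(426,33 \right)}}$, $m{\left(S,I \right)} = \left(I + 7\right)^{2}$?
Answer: $- \frac{139185600}{49098756344947} \approx -2.8348 \cdot 10^{-6}$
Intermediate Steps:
$m{\left(S,I \right)} = \left(7 + I\right)^{2}$
$D = \frac{9820531853}{139185600}$ ($D = - \frac{436772}{-347964} + \frac{110883}{\left(7 + 33\right)^{2}} = \left(-436772\right) \left(- \frac{1}{347964}\right) + \frac{110883}{40^{2}} = \frac{109193}{86991} + \frac{110883}{1600} = \frac{9820531853}{139185600} \approx 70.557$)
$\frac{1}{\left(\left(-274722 - 228127\right) + 150021\right) + D} = \frac{1}{\left(\left(-274722 - 228127\right) + 150021\right) + \frac{9820531853}{139185600}} = \frac{1}{\left(-502849 + 150021\right) + \frac{9820531853}{139185600}} = \frac{1}{-352828 + \frac{9820531853}{139185600}} = \frac{1}{- \frac{49098756344947}{139185600}} = - \frac{139185600}{49098756344947}$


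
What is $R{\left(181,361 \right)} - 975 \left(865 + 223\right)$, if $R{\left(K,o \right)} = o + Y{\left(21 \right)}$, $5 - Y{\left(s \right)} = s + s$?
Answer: $-1060476$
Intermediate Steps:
$Y{\left(s \right)} = 5 - 2 s$ ($Y{\left(s \right)} = 5 - \left(s + s\right) = 5 - 2 s$)
$R{\left(K,o \right)} = -37 + o$ ($R{\left(K,o \right)} = o + \left(5 - 42\right) = o - 37 = -37 + o$)
$R{\left(181,361 \right)} - 975 \left(865 + 223\right) = \left(-37 + 361\right) - 975 \left(865 + 223\right) = 324 - 975 \cdot 1088 = 324 - 1060800 = -1060476$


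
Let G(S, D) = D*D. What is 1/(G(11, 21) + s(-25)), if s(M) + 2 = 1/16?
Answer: 16/7025 ≈ 0.0022776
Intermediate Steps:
s(M) = -31/16 (s(M) = -2 + 1/16 = -31/16)
G(S, D) = D²
1/(G(11, 21) + s(-25)) = 1/(21² - 31/16) = 1/(441 - 31/16) = 1/(7025/16) = 16/7025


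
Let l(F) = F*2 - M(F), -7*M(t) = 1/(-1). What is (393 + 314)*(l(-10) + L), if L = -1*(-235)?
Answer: 151904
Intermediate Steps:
M(t) = ⅐ (M(t) = -⅐/(-1) = -⅐*(-1) = ⅐)
L = 235
l(F) = -⅐ + 2*F (l(F) = F*2 - 1*⅐ = 2*F - ⅐ = -⅐ + 2*F)
(393 + 314)*(l(-10) + L) = (393 + 314)*((-⅐ + 2*(-10)) + 235) = 707*((-⅐ - 20) + 235) = 707*(-141/7 + 235) = 707*(1504/7) = 151904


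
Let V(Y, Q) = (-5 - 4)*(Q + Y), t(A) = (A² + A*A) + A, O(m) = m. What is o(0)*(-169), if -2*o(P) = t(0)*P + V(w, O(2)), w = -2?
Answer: 0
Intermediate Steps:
t(A) = A + 2*A² (t(A) = (A² + A²) + A = 2*A² + A = A + 2*A²)
V(Y, Q) = -9*Q - 9*Y (V(Y, Q) = -9*(Q + Y) = -9*Q - 9*Y)
o(P) = 0 (o(P) = -((0*(1 + 2*0))*P + (-9*2 - 9*(-2)))/2 = -((0*(1 + 0))*P + (-18 + 18))/2 = -((0*1)*P + 0)/2 = -(0*P + 0)/2 = -(0 + 0)/2 = -½*0 = 0)
o(0)*(-169) = 0*(-169) = 0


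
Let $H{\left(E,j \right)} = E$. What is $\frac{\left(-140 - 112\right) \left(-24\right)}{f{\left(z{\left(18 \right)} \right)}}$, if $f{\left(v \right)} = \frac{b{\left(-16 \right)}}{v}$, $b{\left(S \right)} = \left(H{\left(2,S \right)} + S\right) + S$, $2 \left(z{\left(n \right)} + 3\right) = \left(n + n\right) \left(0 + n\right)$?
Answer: $- \frac{323568}{5} \approx -64714.0$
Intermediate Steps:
$z{\left(n \right)} = -3 + n^{2}$ ($z{\left(n \right)} = -3 + \frac{\left(n + n\right) \left(0 + n\right)}{2} = -3 + \frac{2 n n}{2} = -3 + \frac{2 n^{2}}{2} = -3 + n^{2}$)
$b{\left(S \right)} = 2 + 2 S$ ($b{\left(S \right)} = \left(2 + S\right) + S = 2 + 2 S$)
$f{\left(v \right)} = - \frac{30}{v}$ ($f{\left(v \right)} = \frac{2 + 2 \left(-16\right)}{v} = \frac{2 - 32}{v} = - \frac{30}{v}$)
$\frac{\left(-140 - 112\right) \left(-24\right)}{f{\left(z{\left(18 \right)} \right)}} = \frac{\left(-140 - 112\right) \left(-24\right)}{\left(-30\right) \frac{1}{-3 + 18^{2}}} = \frac{\left(-252\right) \left(-24\right)}{\left(-30\right) \frac{1}{-3 + 324}} = \frac{6048}{\left(-30\right) \frac{1}{321}} = \frac{6048}{- \frac{10}{107}} = 6048 \left(- \frac{107}{10}\right) = - \frac{323568}{5}$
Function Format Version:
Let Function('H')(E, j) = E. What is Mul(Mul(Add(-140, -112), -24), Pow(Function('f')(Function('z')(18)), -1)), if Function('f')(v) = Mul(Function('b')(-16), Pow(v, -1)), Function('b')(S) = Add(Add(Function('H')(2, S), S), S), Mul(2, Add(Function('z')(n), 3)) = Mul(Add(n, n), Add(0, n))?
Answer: Rational(-323568, 5) ≈ -64714.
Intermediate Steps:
Function('z')(n) = Add(-3, Pow(n, 2)) (Function('z')(n) = Add(-3, Mul(Rational(1, 2), Mul(Add(n, n), Add(0, n)))) = Add(-3, Mul(Rational(1, 2), Mul(Mul(2, n), n))) = Add(-3, Mul(Rational(1, 2), Mul(2, Pow(n, 2)))) = Add(-3, Pow(n, 2)))
Function('b')(S) = Add(2, Mul(2, S)) (Function('b')(S) = Add(Add(2, S), S) = Add(2, Mul(2, S)))
Function('f')(v) = Mul(-30, Pow(v, -1)) (Function('f')(v) = Mul(Add(2, Mul(2, -16)), Pow(v, -1)) = Mul(Add(2, -32), Pow(v, -1)) = Mul(-30, Pow(v, -1)))
Mul(Mul(Add(-140, -112), -24), Pow(Function('f')(Function('z')(18)), -1)) = Mul(Mul(Add(-140, -112), -24), Pow(Mul(-30, Pow(Add(-3, Pow(18, 2)), -1)), -1)) = Mul(Mul(-252, -24), Pow(Mul(-30, Pow(Add(-3, 324), -1)), -1)) = Mul(6048, Pow(Mul(-30, Pow(321, -1)), -1)) = Mul(6048, Pow(Mul(-30, Rational(1, 321)), -1)) = Mul(6048, Pow(Rational(-10, 107), -1)) = Mul(6048, Rational(-107, 10)) = Rational(-323568, 5)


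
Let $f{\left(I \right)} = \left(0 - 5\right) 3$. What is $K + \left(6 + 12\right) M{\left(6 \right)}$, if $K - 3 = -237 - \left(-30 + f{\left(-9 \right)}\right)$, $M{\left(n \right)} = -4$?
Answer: $-261$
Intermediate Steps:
$f{\left(I \right)} = -15$ ($f{\left(I \right)} = \left(-5\right) 3 = -15$)
$K = -189$ ($K = 3 + \left(-237 + \left(\left(12 + 18\right) - -15\right)\right) = 3 + \left(-237 + \left(30 + 15\right)\right) = 3 + \left(-237 + 45\right) = 3 - 192 = -189$)
$K + \left(6 + 12\right) M{\left(6 \right)} = -189 + \left(6 + 12\right) \left(-4\right) = -189 + 18 \left(-4\right) = -189 - 72 = -261$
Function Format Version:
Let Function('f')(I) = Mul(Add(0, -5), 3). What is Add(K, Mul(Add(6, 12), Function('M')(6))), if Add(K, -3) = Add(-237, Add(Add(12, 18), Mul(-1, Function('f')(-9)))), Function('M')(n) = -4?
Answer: -261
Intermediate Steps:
Function('f')(I) = -15 (Function('f')(I) = Mul(-5, 3) = -15)
K = -189 (K = Add(3, Add(-237, Add(Add(12, 18), Mul(-1, -15)))) = Add(3, Add(-237, Add(30, 15))) = Add(3, Add(-237, 45)) = Add(3, -192) = -189)
Add(K, Mul(Add(6, 12), Function('M')(6))) = Add(-189, Mul(Add(6, 12), -4)) = Add(-189, Mul(18, -4)) = Add(-189, -72) = -261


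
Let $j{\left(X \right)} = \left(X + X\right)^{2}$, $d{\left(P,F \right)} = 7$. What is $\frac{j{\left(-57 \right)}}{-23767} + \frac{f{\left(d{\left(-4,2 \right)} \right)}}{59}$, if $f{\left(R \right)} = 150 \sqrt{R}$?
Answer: $- \frac{12996}{23767} + \frac{150 \sqrt{7}}{59} \approx 6.1797$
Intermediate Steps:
$j{\left(X \right)} = 4 X^{2}$ ($j{\left(X \right)} = \left(2 X\right)^{2} = 4 X^{2}$)
$\frac{j{\left(-57 \right)}}{-23767} + \frac{f{\left(d{\left(-4,2 \right)} \right)}}{59} = \frac{4 \left(-57\right)^{2}}{-23767} + \frac{150 \sqrt{7}}{59} = 4 \cdot 3249 \left(- \frac{1}{23767}\right) + 150 \sqrt{7} \cdot \frac{1}{59} = 12996 \left(- \frac{1}{23767}\right) + \frac{150 \sqrt{7}}{59} = - \frac{12996}{23767} + \frac{150 \sqrt{7}}{59}$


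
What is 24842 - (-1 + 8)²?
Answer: 24793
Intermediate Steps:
24842 - (-1 + 8)² = 24842 - 1*7² = 24842 - 1*49 = 24842 - 49 = 24793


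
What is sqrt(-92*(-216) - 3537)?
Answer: 33*sqrt(15) ≈ 127.81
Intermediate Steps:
sqrt(-92*(-216) - 3537) = sqrt(19872 - 3537) = sqrt(16335) = 33*sqrt(15)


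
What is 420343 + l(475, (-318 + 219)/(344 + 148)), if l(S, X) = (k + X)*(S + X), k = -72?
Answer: 10383522181/26896 ≈ 3.8606e+5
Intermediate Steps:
l(S, X) = (-72 + X)*(S + X)
420343 + l(475, (-318 + 219)/(344 + 148)) = 420343 + (((-318 + 219)/(344 + 148))² - 72*475 - 72*(-318 + 219)/(344 + 148) + 475*((-318 + 219)/(344 + 148))) = 420343 + ((-99/492)² - 34200 - (-7128)/492 + 475*(-99/492)) = 420343 + ((-99*1/492)² - 34200 - (-7128)/492 + 475*(-99*1/492)) = 420343 + ((-33/164)² - 34200 - 72*(-33/164) + 475*(-33/164)) = 420343 + (1089/26896 - 34200 + 594/41 - 15675/164) = 420343 - 922023147/26896 = 10383522181/26896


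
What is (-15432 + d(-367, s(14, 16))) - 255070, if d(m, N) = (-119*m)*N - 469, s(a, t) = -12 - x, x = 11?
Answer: -1275450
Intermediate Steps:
s(a, t) = -23 (s(a, t) = -12 - 1*11 = -12 - 11 = -23)
d(m, N) = -469 - 119*N*m (d(m, N) = -119*N*m - 469 = -469 - 119*N*m)
(-15432 + d(-367, s(14, 16))) - 255070 = (-15432 + (-469 - 119*(-23)*(-367))) - 255070 = (-15432 + (-469 - 1004479)) - 255070 = (-15432 - 1004948) - 255070 = -1020380 - 255070 = -1275450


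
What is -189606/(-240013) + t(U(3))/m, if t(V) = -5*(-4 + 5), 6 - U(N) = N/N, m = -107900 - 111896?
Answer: 41675840441/52753897348 ≈ 0.79000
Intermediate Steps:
m = -219796
U(N) = 5 (U(N) = 6 - N/N = 6 - 1*1 = 6 - 1 = 5)
t(V) = -5 (t(V) = -5*1 = -5)
-189606/(-240013) + t(U(3))/m = -189606/(-240013) - 5/(-219796) = -189606*(-1/240013) - 5*(-1/219796) = 189606/240013 + 5/219796 = 41675840441/52753897348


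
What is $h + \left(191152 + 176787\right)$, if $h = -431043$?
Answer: $-63104$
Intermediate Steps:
$h + \left(191152 + 176787\right) = -431043 + \left(191152 + 176787\right) = -431043 + 367939 = -63104$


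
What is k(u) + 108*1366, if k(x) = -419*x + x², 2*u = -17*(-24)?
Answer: 103668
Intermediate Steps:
u = 204 (u = (-17*(-24))/2 = (½)*408 = 204)
k(x) = x² - 419*x
k(u) + 108*1366 = 204*(-419 + 204) + 108*1366 = 204*(-215) + 147528 = -43860 + 147528 = 103668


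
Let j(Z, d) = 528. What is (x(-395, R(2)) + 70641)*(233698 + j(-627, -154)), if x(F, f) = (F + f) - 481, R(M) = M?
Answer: 16341245342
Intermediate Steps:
x(F, f) = -481 + F + f
(x(-395, R(2)) + 70641)*(233698 + j(-627, -154)) = ((-481 - 395 + 2) + 70641)*(233698 + 528) = (-874 + 70641)*234226 = 69767*234226 = 16341245342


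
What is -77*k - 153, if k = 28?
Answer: -2309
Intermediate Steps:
-77*k - 153 = -77*28 - 153 = -2156 - 153 = -2309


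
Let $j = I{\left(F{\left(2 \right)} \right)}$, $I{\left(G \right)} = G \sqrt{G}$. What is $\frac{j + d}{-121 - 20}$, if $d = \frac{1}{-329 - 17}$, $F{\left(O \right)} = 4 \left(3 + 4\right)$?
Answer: $\frac{1}{48786} - \frac{56 \sqrt{7}}{141} \approx -1.0508$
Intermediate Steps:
$F{\left(O \right)} = 28$ ($F{\left(O \right)} = 4 \cdot 7 = 28$)
$I{\left(G \right)} = G^{\frac{3}{2}}$
$d = - \frac{1}{346}$ ($d = \frac{1}{-346} = - \frac{1}{346} \approx -0.0028902$)
$j = 56 \sqrt{7}$ ($j = 28^{\frac{3}{2}} = 56 \sqrt{7} \approx 148.16$)
$\frac{j + d}{-121 - 20} = \frac{56 \sqrt{7} - \frac{1}{346}}{-121 - 20} = \frac{- \frac{1}{346} + 56 \sqrt{7}}{-141} = \left(- \frac{1}{346} + 56 \sqrt{7}\right) \left(- \frac{1}{141}\right) = \frac{1}{48786} - \frac{56 \sqrt{7}}{141}$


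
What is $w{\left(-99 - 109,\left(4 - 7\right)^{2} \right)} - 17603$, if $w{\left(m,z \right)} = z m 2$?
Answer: $-21347$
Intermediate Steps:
$w{\left(m,z \right)} = 2 m z$ ($w{\left(m,z \right)} = m z 2 = 2 m z$)
$w{\left(-99 - 109,\left(4 - 7\right)^{2} \right)} - 17603 = 2 \left(-99 - 109\right) \left(4 - 7\right)^{2} - 17603 = 2 \left(-99 - 109\right) \left(-3\right)^{2} - 17603 = 2 \left(-208\right) 9 - 17603 = -3744 - 17603 = -21347$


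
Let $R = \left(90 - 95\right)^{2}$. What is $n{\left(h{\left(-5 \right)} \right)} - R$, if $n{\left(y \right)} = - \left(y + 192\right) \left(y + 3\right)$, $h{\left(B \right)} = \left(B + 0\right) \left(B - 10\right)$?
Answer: $-20851$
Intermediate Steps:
$h{\left(B \right)} = B \left(-10 + B\right)$
$n{\left(y \right)} = - \left(3 + y\right) \left(192 + y\right)$ ($n{\left(y \right)} = - \left(192 + y\right) \left(3 + y\right) = - \left(3 + y\right) \left(192 + y\right)$)
$R = 25$ ($R = \left(-5\right)^{2} = 25$)
$n{\left(h{\left(-5 \right)} \right)} - R = \left(-576 - \left(- 5 \left(-10 - 5\right)\right)^{2} - 195 \left(- 5 \left(-10 - 5\right)\right)\right) - 25 = \left(-576 - \left(\left(-5\right) \left(-15\right)\right)^{2} - 195 \left(\left(-5\right) \left(-15\right)\right)\right) - 25 = \left(-576 - 75^{2} - 14625\right) - 25 = \left(-576 - 5625 - 14625\right) - 25 = -20826 - 25 = -20851$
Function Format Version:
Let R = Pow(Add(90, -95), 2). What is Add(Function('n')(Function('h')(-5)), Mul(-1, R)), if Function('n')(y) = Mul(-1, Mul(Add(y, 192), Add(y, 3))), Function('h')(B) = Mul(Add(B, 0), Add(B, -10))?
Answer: -20851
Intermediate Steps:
Function('h')(B) = Mul(B, Add(-10, B))
Function('n')(y) = Mul(-1, Add(3, y), Add(192, y)) (Function('n')(y) = Mul(-1, Mul(Add(192, y), Add(3, y))) = Mul(-1, Mul(Add(3, y), Add(192, y))) = Mul(-1, Add(3, y), Add(192, y)))
R = 25 (R = Pow(-5, 2) = 25)
Add(Function('n')(Function('h')(-5)), Mul(-1, R)) = Add(Add(-576, Mul(-1, Pow(Mul(-5, Add(-10, -5)), 2)), Mul(-195, Mul(-5, Add(-10, -5)))), Mul(-1, 25)) = Add(Add(-576, Mul(-1, Pow(Mul(-5, -15), 2)), Mul(-195, Mul(-5, -15))), -25) = Add(Add(-576, Mul(-1, Pow(75, 2)), Mul(-195, 75)), -25) = Add(Add(-576, Mul(-1, 5625), -14625), -25) = Add(Add(-576, -5625, -14625), -25) = Add(-20826, -25) = -20851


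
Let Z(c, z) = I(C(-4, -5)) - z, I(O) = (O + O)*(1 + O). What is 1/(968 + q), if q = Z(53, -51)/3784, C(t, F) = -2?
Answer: 344/332997 ≈ 0.0010330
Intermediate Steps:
I(O) = 2*O*(1 + O) (I(O) = (2*O)*(1 + O) = 2*O*(1 + O))
Z(c, z) = 4 - z (Z(c, z) = 2*(-2)*(1 - 2) - z = 2*(-2)*(-1) - z = 4 - z)
q = 5/344 (q = (4 - 1*(-51))/3784 = (4 + 51)*(1/3784) = 55*(1/3784) = 5/344 ≈ 0.014535)
1/(968 + q) = 1/(968 + 5/344) = 1/(332997/344) = 344/332997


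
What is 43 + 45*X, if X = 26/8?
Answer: 757/4 ≈ 189.25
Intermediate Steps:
X = 13/4 (X = 26*(1/8) = 13/4 ≈ 3.2500)
43 + 45*X = 43 + 45*(13/4) = 43 + 585/4 = 757/4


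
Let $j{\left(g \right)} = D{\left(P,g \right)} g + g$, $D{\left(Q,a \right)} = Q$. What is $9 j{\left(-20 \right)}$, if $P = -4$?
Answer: $540$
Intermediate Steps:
$j{\left(g \right)} = - 3 g$ ($j{\left(g \right)} = - 4 g + g = - 3 g$)
$9 j{\left(-20 \right)} = 9 \left(\left(-3\right) \left(-20\right)\right) = 9 \cdot 60 = 540$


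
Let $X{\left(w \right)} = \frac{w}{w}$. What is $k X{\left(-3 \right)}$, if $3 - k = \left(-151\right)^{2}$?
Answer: $-22798$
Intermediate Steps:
$X{\left(w \right)} = 1$
$k = -22798$ ($k = 3 - \left(-151\right)^{2} = 3 - 22801 = -22798$)
$k X{\left(-3 \right)} = \left(-22798\right) 1 = -22798$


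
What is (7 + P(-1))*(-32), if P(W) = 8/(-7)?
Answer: -1312/7 ≈ -187.43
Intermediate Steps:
P(W) = -8/7 (P(W) = 8*(-⅐) = -8/7)
(7 + P(-1))*(-32) = (7 - 8/7)*(-32) = (41/7)*(-32) = -1312/7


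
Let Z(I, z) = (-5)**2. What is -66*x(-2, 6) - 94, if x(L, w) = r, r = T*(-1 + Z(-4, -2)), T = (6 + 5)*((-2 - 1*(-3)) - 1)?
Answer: -94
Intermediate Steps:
Z(I, z) = 25
T = 0 (T = 11*((-2 + 3) - 1) = 11*(1 - 1) = 11*0 = 0)
r = 0 (r = 0*(-1 + 25) = 0*24 = 0)
x(L, w) = 0
-66*x(-2, 6) - 94 = -66*0 - 94 = 0 - 94 = -94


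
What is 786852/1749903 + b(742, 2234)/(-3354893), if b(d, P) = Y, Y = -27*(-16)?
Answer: 879682769580/1956912441793 ≈ 0.44953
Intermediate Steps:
Y = 432
b(d, P) = 432
786852/1749903 + b(742, 2234)/(-3354893) = 786852/1749903 + 432/(-3354893) = 786852*(1/1749903) + 432*(-1/3354893) = 262284/583301 - 432/3354893 = 879682769580/1956912441793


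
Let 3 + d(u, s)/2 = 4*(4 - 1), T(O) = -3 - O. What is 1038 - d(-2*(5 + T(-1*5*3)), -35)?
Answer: 1020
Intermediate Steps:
d(u, s) = 18 (d(u, s) = -6 + 2*(4*(4 - 1)) = -6 + 2*(4*3) = -6 + 2*12 = -6 + 24 = 18)
1038 - d(-2*(5 + T(-1*5*3)), -35) = 1038 - 1*18 = 1038 - 18 = 1020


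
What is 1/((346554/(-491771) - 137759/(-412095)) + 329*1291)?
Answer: 202656370245/86075988974201614 ≈ 2.3544e-6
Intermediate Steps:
1/((346554/(-491771) - 137759/(-412095)) + 329*1291) = 1/((346554*(-1/491771) - 137759*(-1/412095)) + 424739) = 1/((-346554/491771 + 137759/412095) + 424739) = 1/(-75067289441/202656370245 + 424739) = 1/(86075988974201614/202656370245) = 202656370245/86075988974201614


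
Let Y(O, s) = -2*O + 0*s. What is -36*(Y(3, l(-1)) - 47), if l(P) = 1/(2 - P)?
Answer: 1908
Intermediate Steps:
Y(O, s) = -2*O (Y(O, s) = -2*O + 0 = -2*O)
-36*(Y(3, l(-1)) - 47) = -36*(-2*3 - 47) = -36*(-6 - 47) = -36*(-53) = 1908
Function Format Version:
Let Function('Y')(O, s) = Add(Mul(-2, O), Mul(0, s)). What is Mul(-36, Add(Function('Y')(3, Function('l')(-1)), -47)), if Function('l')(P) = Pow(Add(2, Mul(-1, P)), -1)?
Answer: 1908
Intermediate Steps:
Function('Y')(O, s) = Mul(-2, O) (Function('Y')(O, s) = Add(Mul(-2, O), 0) = Mul(-2, O))
Mul(-36, Add(Function('Y')(3, Function('l')(-1)), -47)) = Mul(-36, Add(Mul(-2, 3), -47)) = Mul(-36, Add(-6, -47)) = Mul(-36, -53) = 1908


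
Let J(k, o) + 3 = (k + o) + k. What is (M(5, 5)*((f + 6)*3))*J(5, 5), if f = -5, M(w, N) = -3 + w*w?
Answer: 792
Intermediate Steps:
J(k, o) = -3 + o + 2*k (J(k, o) = -3 + ((k + o) + k) = -3 + (o + 2*k) = -3 + o + 2*k)
M(w, N) = -3 + w**2
(M(5, 5)*((f + 6)*3))*J(5, 5) = ((-3 + 5**2)*((-5 + 6)*3))*(-3 + 5 + 2*5) = ((-3 + 25)*(1*3))*(-3 + 5 + 10) = (22*3)*12 = 66*12 = 792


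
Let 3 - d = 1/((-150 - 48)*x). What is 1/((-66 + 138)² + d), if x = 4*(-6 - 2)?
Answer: 6336/32864831 ≈ 0.00019279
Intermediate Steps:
x = -32 (x = 4*(-8) = -32)
d = 19007/6336 (d = 3 - 1/((-150 - 48)*(-32)) = 3 - 1/((-198*(-32))) = 3 - 1/6336 = 19007/6336 ≈ 2.9998)
1/((-66 + 138)² + d) = 1/((-66 + 138)² + 19007/6336) = 1/(72² + 19007/6336) = 1/(5184 + 19007/6336) = 1/(32864831/6336) = 6336/32864831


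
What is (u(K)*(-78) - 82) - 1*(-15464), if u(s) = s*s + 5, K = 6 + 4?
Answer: 7192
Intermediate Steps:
K = 10
u(s) = 5 + s² (u(s) = s² + 5 = 5 + s²)
(u(K)*(-78) - 82) - 1*(-15464) = ((5 + 10²)*(-78) - 82) - 1*(-15464) = ((5 + 100)*(-78) - 82) + 15464 = (105*(-78) - 82) + 15464 = (-8190 - 82) + 15464 = -8272 + 15464 = 7192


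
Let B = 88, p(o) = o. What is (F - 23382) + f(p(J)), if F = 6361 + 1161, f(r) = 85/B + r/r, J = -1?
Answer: -1395507/88 ≈ -15858.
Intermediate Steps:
f(r) = 173/88 (f(r) = 85/88 + r/r = 85*(1/88) + 1 = 85/88 + 1 = 173/88)
F = 7522
(F - 23382) + f(p(J)) = (7522 - 23382) + 173/88 = -15860 + 173/88 = -1395507/88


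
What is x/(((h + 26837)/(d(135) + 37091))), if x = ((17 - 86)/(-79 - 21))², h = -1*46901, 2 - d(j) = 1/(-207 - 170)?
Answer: -11096353197/12606880000 ≈ -0.88018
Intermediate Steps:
d(j) = 755/377 (d(j) = 2 - 1/(-207 - 170) = 2 - 1/(-377) = 2 - 1*(-1/377) = 2 + 1/377 = 755/377)
h = -46901
x = 4761/10000 (x = (-69/(-100))² = (-69*(-1/100))² = (69/100)² = 4761/10000 ≈ 0.47610)
x/(((h + 26837)/(d(135) + 37091))) = 4761/(10000*(((-46901 + 26837)/(755/377 + 37091)))) = 4761/(10000*((-20064/13984062/377))) = 4761/(10000*((-20064*377/13984062))) = 4761/(10000*(-1260688/2330677)) = (4761/10000)*(-2330677/1260688) = -11096353197/12606880000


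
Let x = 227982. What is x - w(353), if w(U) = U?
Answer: 227629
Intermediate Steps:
x - w(353) = 227982 - 1*353 = 227982 - 353 = 227629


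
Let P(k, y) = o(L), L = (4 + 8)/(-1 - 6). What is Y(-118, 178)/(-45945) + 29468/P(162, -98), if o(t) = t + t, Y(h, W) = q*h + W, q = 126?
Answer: -157949971/18378 ≈ -8594.5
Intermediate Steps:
L = -12/7 (L = 12/(-7) = 12*(-⅐) = -12/7 ≈ -1.7143)
Y(h, W) = W + 126*h (Y(h, W) = 126*h + W = W + 126*h)
o(t) = 2*t
P(k, y) = -24/7 (P(k, y) = 2*(-12/7) = -24/7)
Y(-118, 178)/(-45945) + 29468/P(162, -98) = (178 + 126*(-118))/(-45945) + 29468/(-24/7) = (178 - 14868)*(-1/45945) + 29468*(-7/24) = -14690*(-1/45945) - 51569/6 = 2938/9189 - 51569/6 = -157949971/18378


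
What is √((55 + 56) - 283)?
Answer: 2*I*√43 ≈ 13.115*I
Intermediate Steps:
√((55 + 56) - 283) = √(111 - 283) = √(-172) = 2*I*√43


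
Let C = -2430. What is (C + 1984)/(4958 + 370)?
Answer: -223/2664 ≈ -0.083709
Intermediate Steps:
(C + 1984)/(4958 + 370) = (-2430 + 1984)/(4958 + 370) = -446/5328 = -446*1/5328 = -223/2664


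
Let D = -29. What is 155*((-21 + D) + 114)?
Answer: 9920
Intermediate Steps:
155*((-21 + D) + 114) = 155*((-21 - 29) + 114) = 155*(-50 + 114) = 155*64 = 9920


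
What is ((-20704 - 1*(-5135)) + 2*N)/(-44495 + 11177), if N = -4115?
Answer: 7933/11106 ≈ 0.71430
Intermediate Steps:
((-20704 - 1*(-5135)) + 2*N)/(-44495 + 11177) = ((-20704 - 1*(-5135)) + 2*(-4115))/(-44495 + 11177) = ((-20704 + 5135) - 8230)/(-33318) = (-15569 - 8230)*(-1/33318) = -23799*(-1/33318) = 7933/11106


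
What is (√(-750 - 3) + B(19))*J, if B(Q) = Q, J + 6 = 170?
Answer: 3116 + 164*I*√753 ≈ 3116.0 + 4500.3*I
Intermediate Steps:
J = 164 (J = -6 + 170 = 164)
(√(-750 - 3) + B(19))*J = (√(-750 - 3) + 19)*164 = (√(-753) + 19)*164 = (I*√753 + 19)*164 = (19 + I*√753)*164 = 3116 + 164*I*√753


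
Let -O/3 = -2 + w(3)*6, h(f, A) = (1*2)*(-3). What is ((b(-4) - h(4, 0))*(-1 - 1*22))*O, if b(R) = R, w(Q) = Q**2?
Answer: 7176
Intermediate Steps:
h(f, A) = -6 (h(f, A) = 2*(-3) = -6)
O = -156 (O = -3*(-2 + 3**2*6) = -3*(-2 + 9*6) = -3*(-2 + 54) = -3*52 = -156)
((b(-4) - h(4, 0))*(-1 - 1*22))*O = ((-4 - 1*(-6))*(-1 - 1*22))*(-156) = ((-4 + 6)*(-1 - 22))*(-156) = (2*(-23))*(-156) = -46*(-156) = 7176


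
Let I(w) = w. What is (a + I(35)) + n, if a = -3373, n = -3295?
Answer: -6633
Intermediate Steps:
(a + I(35)) + n = (-3373 + 35) - 3295 = -3338 - 3295 = -6633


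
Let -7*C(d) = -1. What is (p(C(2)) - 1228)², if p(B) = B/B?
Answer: 1505529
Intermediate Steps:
C(d) = ⅐ (C(d) = -⅐*(-1) = ⅐)
p(B) = 1
(p(C(2)) - 1228)² = (1 - 1228)² = (-1227)² = 1505529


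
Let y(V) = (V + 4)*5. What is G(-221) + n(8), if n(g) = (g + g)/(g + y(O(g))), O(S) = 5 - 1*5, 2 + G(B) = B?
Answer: -1557/7 ≈ -222.43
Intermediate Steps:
G(B) = -2 + B
O(S) = 0 (O(S) = 5 - 5 = 0)
y(V) = 20 + 5*V (y(V) = (4 + V)*5 = 20 + 5*V)
n(g) = 2*g/(20 + g) (n(g) = (g + g)/(g + (20 + 5*0)) = (2*g)/(g + (20 + 0)) = (2*g)/(g + 20) = (2*g)/(20 + g) = 2*g/(20 + g))
G(-221) + n(8) = (-2 - 221) + 2*8/(20 + 8) = -223 + 2*8/28 = -223 + 2*8*(1/28) = -223 + 4/7 = -1557/7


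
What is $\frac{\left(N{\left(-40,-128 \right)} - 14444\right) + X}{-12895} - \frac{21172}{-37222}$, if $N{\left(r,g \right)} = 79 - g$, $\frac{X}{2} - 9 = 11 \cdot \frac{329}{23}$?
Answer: $\frac{9091427999}{5519743435} \approx 1.6471$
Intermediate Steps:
$X = \frac{7652}{23}$ ($X = 18 + 2 \cdot 11 \cdot \frac{329}{23} = 18 + 2 \cdot \frac{3619}{23} = 18 + \frac{7238}{23} = \frac{7652}{23} \approx 332.7$)
$\frac{\left(N{\left(-40,-128 \right)} - 14444\right) + X}{-12895} - \frac{21172}{-37222} = \frac{\left(\left(79 - -128\right) - 14444\right) + \frac{7652}{23}}{-12895} - \frac{21172}{-37222} = \left(\left(\left(79 + 128\right) - 14444\right) + \frac{7652}{23}\right) \left(- \frac{1}{12895}\right) - - \frac{10586}{18611} = \left(\left(207 - 14444\right) + \frac{7652}{23}\right) \left(- \frac{1}{12895}\right) + \frac{10586}{18611} = \left(-14237 + \frac{7652}{23}\right) \left(- \frac{1}{12895}\right) + \frac{10586}{18611} = \left(- \frac{319799}{23}\right) \left(- \frac{1}{12895}\right) + \frac{10586}{18611} = \frac{319799}{296585} + \frac{10586}{18611} = \frac{9091427999}{5519743435}$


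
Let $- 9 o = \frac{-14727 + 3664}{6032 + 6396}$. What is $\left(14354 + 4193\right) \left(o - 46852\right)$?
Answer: $- \frac{7476550851079}{8604} \approx -8.6896 \cdot 10^{8}$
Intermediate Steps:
$o = \frac{851}{8604}$ ($o = - \frac{\left(-14727 + 3664\right) \frac{1}{6032 + 6396}}{9} = - \frac{\left(-11063\right) \frac{1}{12428}}{9} = \left(- \frac{1}{9}\right) \left(- \frac{851}{956}\right) = \frac{851}{8604} \approx 0.098907$)
$\left(14354 + 4193\right) \left(o - 46852\right) = \left(14354 + 4193\right) \left(\frac{851}{8604} - 46852\right) = 18547 \left(- \frac{403113757}{8604}\right) = - \frac{7476550851079}{8604}$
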